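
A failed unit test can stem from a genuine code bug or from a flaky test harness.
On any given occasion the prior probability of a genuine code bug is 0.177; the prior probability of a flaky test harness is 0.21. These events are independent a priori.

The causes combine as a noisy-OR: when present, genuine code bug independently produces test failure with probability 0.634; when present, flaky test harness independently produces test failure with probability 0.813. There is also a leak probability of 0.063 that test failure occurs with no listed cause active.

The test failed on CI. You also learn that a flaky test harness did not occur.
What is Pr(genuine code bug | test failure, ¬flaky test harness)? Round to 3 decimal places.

Under noisy-OR, P(test failure | causes) = 1 − (1−0.063)·∏(1−qᵢ) over the active causes.
Weight on genuine code bug=true, given the evidence: 0.657058×0.177 = 0.116299
Denominator P(test failure | ¬flaky test harness): 0.063×0.823 + 0.657058×0.177 = 0.168148
Posterior = 0.116299 / 0.168148 ≈ 0.692

Pr(genuine code bug | test failure, ¬flaky test harness) ≈ 0.692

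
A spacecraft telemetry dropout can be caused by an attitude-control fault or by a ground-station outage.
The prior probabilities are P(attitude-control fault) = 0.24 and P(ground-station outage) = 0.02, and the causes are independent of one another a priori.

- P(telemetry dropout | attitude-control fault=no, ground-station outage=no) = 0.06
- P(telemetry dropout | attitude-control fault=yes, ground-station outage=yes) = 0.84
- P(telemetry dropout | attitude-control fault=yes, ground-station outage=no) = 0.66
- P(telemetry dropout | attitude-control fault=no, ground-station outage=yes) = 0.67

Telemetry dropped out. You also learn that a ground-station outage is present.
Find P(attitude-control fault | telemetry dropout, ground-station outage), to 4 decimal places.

P(attitude-control fault | telemetry dropout, ground-station outage) ≈ 0.2836

Enumerate both values of attitude-control fault and weight by the priors:
  P(telemetry dropout | ground-station outage) = 0.67*0.76 + 0.84*0.24
        = 0.509200 + 0.201600 = 0.710800
Configurations with attitude-control fault contribute 0.201600, so
  P(attitude-control fault | telemetry dropout, ground-station outage) = 0.201600 / 0.710800 ≈ 0.2836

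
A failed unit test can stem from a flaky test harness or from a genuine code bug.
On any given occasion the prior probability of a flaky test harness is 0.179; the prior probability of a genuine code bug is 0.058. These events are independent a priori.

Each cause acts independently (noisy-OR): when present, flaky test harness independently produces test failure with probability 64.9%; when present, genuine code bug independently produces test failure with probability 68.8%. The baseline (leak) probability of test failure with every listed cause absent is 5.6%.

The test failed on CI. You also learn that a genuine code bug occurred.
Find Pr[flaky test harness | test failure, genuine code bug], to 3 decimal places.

Under noisy-OR, P(test failure | causes) = 1 − (1−0.056)·∏(1−qᵢ) over the active causes.
P(test failure | genuine code bug) = 0.705472·0.821 + 0.896621·0.179 = 0.579193 + 0.160495 = 0.739688
Of this, 0.160495 comes from 0.896621·0.179 (the flaky test harness=true cases).
P(flaky test harness | test failure, genuine code bug) = 0.160495 / 0.739688 ≈ 0.217

Pr[flaky test harness | test failure, genuine code bug] ≈ 0.217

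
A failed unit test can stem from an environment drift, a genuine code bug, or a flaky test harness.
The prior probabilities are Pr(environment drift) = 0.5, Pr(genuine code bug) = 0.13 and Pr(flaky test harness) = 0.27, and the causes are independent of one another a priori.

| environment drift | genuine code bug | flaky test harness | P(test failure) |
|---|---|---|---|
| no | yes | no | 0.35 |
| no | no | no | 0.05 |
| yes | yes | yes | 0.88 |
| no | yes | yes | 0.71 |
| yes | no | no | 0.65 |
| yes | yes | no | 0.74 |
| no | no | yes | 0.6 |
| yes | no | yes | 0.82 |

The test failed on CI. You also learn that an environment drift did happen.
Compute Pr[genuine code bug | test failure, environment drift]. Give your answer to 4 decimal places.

Sum P(test failure|·) weighted by the priors over the 4 (genuine code bug, flaky test harness) configurations:
  P(test failure | environment drift) = 0.65×0.87×0.73 + 0.82×0.87×0.27 + 0.74×0.13×0.73 + 0.88×0.13×0.27
        = 0.412815 + 0.192618 + 0.070226 + 0.030888 = 0.706547
Keeping only the genuine code bug-present terms gives 0.101114, so
  P(genuine code bug | test failure, environment drift) = 0.101114 / 0.706547 ≈ 0.1431

Pr[genuine code bug | test failure, environment drift] ≈ 0.1431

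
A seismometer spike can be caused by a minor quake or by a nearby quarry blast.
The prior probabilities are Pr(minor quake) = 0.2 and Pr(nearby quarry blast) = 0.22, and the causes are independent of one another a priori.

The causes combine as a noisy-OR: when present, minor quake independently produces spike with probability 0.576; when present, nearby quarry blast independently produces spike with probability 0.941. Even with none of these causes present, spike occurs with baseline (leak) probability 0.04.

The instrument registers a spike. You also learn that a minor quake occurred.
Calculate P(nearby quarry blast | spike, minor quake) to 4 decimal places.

P(nearby quarry blast | spike, minor quake) ≈ 0.3171

Under noisy-OR, P(spike | causes) = 1 − (1−0.04)·∏(1−qᵢ) over the active causes.
P(spike | minor quake) = 0.59296×0.78 + 0.975985×0.22 = 0.462509 + 0.214717 = 0.677226
Of this, 0.214717 comes from 0.975985×0.22 (the nearby quarry blast=true cases).
Hence the posterior is 0.214717/0.677226 ≈ 0.3171.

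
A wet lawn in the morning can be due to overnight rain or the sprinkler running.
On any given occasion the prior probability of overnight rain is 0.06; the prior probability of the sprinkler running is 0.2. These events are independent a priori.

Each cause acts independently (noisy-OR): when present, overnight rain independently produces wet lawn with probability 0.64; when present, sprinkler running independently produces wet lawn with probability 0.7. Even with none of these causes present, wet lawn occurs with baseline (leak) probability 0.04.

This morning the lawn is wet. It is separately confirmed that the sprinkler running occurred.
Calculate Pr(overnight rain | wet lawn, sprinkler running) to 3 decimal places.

Under noisy-OR, P(wet lawn | causes) = 1 − (1−0.04)·∏(1−qᵢ) over the active causes.
Weight on overnight rain=true, given the evidence: 0.89632*0.06 = 0.053779
Normalizer over all consistent configurations: 0.712*0.94 + 0.89632*0.06 = 0.723059
P(overnight rain | wet lawn, sprinkler running) = 0.053779/0.723059 ≈ 0.074

Pr(overnight rain | wet lawn, sprinkler running) ≈ 0.074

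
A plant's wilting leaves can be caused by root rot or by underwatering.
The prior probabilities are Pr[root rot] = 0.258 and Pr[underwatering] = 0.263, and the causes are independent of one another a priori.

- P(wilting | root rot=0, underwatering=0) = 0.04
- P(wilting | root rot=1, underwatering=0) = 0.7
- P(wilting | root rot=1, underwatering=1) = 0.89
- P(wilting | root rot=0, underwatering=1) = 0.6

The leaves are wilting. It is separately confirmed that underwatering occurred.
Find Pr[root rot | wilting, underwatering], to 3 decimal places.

Sum P(wilting|·) weighted by the priors over both values of root rot:
  P(wilting | underwatering) = 0.6*0.742 + 0.89*0.258
        = 0.445200 + 0.229620 = 0.674820
Configurations with root rot contribute 0.229620, so
  P(root rot | wilting, underwatering) = 0.229620 / 0.674820 ≈ 0.340

Pr[root rot | wilting, underwatering] ≈ 0.340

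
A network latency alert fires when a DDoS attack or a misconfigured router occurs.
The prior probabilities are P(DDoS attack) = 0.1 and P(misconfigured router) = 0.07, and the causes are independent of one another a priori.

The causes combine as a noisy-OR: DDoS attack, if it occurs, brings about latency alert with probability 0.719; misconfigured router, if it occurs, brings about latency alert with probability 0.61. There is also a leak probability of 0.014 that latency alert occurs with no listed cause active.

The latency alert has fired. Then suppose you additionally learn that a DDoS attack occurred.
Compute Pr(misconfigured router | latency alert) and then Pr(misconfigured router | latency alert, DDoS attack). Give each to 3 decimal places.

Pr(misconfigured router | latency alert) ≈ 0.363; Pr(misconfigured router | latency alert, DDoS attack) ≈ 0.085

Under noisy-OR, P(latency alert | causes) = 1 − (1−0.014)·∏(1−qᵢ) over the active causes.
P(latency alert) = 0.014·0.9·0.93 + 0.61546·0.9·0.07 + 0.722934·0.1·0.93 + 0.891944·0.1·0.07 = 0.011718 + 0.038774 + 0.067233 + 0.006244 = 0.123969
Restricting to configurations with misconfigured router present: 0.038774 + 0.006244 = 0.045018.
Hence the posterior is 0.045018/0.123969 ≈ 0.363.

Now condition on the additional information:
By total probability over both values of misconfigured router:
  P(latency alert | DDoS attack) = 0.722934·0.93 + 0.891944·0.07
        = 0.672329 + 0.062436 = 0.734765
Keeping only the misconfigured router-present terms gives 0.062436, so
  P(misconfigured router | latency alert, DDoS attack) = 0.062436 / 0.734765 ≈ 0.085
— DDoS attack explains away the evidence for misconfigured router.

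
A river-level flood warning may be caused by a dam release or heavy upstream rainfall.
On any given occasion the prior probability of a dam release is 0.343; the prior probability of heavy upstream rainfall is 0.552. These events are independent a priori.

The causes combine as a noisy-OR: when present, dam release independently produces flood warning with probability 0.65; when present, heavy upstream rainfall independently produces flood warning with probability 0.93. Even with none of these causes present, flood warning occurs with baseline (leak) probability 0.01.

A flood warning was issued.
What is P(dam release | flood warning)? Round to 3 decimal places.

P(dam release | flood warning) ≈ 0.456

Under noisy-OR, P(flood warning | causes) = 1 − (1−0.01)·∏(1−qᵢ) over the active causes.
P(flood warning) = 0.01*0.657*0.448 + 0.9307*0.657*0.552 + 0.6535*0.343*0.448 + 0.975745*0.343*0.552 = 0.002943 + 0.337531 + 0.100419 + 0.184744 = 0.625637
Of this, 0.285163 comes from 0.100419 + 0.184744 (the dam release=true cases).
So P(dam release | flood warning) = 0.285163/0.625637 ≈ 0.456.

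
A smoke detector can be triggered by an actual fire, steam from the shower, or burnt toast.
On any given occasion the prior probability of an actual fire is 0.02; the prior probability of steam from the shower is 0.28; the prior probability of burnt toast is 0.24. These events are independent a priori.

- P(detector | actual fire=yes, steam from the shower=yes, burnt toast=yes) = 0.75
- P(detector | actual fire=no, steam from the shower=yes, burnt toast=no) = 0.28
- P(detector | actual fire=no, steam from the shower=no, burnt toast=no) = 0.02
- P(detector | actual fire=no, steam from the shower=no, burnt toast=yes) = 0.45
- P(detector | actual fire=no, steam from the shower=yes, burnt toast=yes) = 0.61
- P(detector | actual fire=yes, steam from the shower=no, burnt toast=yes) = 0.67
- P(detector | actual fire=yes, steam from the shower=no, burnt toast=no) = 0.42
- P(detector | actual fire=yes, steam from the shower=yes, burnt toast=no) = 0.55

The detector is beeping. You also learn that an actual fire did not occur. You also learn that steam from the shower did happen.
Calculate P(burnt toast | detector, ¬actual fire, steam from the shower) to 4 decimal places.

For the numerator, keep only burnt toast=true terms: 0.61×0.24 = 0.146400
Normalizer over all consistent configurations: 0.28×0.76 + 0.61×0.24 = 0.359200
P(burnt toast | detector, ¬actual fire, steam from the shower) = 0.146400/0.359200 ≈ 0.4076

P(burnt toast | detector, ¬actual fire, steam from the shower) ≈ 0.4076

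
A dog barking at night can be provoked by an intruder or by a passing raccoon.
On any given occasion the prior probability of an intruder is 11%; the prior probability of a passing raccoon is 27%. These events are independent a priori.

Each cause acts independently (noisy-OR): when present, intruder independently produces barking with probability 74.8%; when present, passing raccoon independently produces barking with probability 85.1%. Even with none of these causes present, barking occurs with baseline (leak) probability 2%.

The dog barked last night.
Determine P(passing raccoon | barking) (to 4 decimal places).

Under noisy-OR, P(barking | causes) = 1 − (1−0.02)·∏(1−qᵢ) over the active causes.
Sum P(barking|·) weighted by the priors over the 4 (intruder, passing raccoon) configurations:
  P(barking) = 0.02·0.89·0.73 + 0.85398·0.89·0.27 + 0.75304·0.11·0.73 + 0.963203·0.11·0.27
        = 0.012994 + 0.205211 + 0.060469 + 0.028607 = 0.307281
The terms with passing raccoon present sum to 0.233818, so
  P(passing raccoon | barking) = 0.233818 / 0.307281 ≈ 0.7609

P(passing raccoon | barking) ≈ 0.7609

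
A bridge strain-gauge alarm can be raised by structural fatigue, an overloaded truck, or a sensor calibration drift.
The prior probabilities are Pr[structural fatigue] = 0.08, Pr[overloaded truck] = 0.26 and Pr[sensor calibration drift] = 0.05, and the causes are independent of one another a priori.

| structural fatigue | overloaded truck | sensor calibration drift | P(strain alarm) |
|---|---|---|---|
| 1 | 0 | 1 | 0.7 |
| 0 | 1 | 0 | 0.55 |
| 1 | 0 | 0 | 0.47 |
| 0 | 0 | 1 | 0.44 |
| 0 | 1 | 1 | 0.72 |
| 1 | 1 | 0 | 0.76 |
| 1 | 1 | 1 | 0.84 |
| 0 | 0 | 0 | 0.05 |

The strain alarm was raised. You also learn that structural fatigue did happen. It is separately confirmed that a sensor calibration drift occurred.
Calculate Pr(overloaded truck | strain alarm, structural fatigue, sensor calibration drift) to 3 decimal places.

Pr(overloaded truck | strain alarm, structural fatigue, sensor calibration drift) ≈ 0.297

By total probability over both values of overloaded truck:
  P(strain alarm | structural fatigue, sensor calibration drift) = 0.7×0.74 + 0.84×0.26
        = 0.518000 + 0.218400 = 0.736400
Configurations with overloaded truck contribute 0.218400, so
  P(overloaded truck | strain alarm, structural fatigue, sensor calibration drift) = 0.218400 / 0.736400 ≈ 0.297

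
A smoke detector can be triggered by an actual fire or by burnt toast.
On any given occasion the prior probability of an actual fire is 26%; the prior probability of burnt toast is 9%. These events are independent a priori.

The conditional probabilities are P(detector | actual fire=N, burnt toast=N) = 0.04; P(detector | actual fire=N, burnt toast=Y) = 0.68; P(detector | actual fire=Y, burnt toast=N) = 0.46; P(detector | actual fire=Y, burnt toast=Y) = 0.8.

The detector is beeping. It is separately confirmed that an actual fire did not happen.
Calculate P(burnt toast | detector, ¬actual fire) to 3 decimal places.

P(burnt toast | detector, ¬actual fire) ≈ 0.627

For the numerator, keep only burnt toast=true terms: 0.68*0.09 = 0.061200
Normalizer over all consistent configurations: 0.04*0.91 + 0.68*0.09 = 0.097600
P(burnt toast | detector, ¬actual fire) = 0.061200/0.097600 ≈ 0.627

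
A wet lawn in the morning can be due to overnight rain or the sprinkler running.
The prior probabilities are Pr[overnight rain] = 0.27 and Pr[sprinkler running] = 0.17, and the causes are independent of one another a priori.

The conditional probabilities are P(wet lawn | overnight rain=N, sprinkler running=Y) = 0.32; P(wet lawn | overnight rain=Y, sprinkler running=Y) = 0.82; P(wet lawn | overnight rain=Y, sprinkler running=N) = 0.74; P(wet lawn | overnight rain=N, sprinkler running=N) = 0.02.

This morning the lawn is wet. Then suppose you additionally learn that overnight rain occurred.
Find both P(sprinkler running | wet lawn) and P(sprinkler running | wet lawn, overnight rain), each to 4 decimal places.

By total probability over the 4 (overnight rain, sprinkler running) configurations:
  P(wet lawn) = 0.02·0.73·0.83 + 0.32·0.73·0.17 + 0.74·0.27·0.83 + 0.82·0.27·0.17
        = 0.012118 + 0.039712 + 0.165834 + 0.037638 = 0.255302
The terms with sprinkler running present sum to 0.077350, so
  P(sprinkler running | wet lawn) = 0.077350 / 0.255302 ≈ 0.3030

With the extra evidence:
Numerator (weight on configurations with sprinkler running): 0.82*0.17 = 0.139400
The normalizing constant is 0.74*0.83 + 0.82*0.17 = 0.753600
Posterior = 0.139400 / 0.753600 ≈ 0.1850
— overnight rain explains away the evidence for sprinkler running.

P(sprinkler running | wet lawn) ≈ 0.3030; P(sprinkler running | wet lawn, overnight rain) ≈ 0.1850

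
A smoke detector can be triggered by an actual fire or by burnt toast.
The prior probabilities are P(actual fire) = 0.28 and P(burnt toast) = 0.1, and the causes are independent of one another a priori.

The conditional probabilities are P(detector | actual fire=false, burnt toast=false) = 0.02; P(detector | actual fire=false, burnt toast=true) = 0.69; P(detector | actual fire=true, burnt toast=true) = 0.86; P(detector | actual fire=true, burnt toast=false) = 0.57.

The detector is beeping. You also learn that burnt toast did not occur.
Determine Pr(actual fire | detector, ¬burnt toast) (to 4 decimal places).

Enumerate both values of actual fire and weight by the priors:
  P(detector | ¬burnt toast) = 0.02×0.72 + 0.57×0.28
        = 0.014400 + 0.159600 = 0.174000
The terms with actual fire present sum to 0.159600, so
  P(actual fire | detector, ¬burnt toast) = 0.159600 / 0.174000 ≈ 0.9172

Pr(actual fire | detector, ¬burnt toast) ≈ 0.9172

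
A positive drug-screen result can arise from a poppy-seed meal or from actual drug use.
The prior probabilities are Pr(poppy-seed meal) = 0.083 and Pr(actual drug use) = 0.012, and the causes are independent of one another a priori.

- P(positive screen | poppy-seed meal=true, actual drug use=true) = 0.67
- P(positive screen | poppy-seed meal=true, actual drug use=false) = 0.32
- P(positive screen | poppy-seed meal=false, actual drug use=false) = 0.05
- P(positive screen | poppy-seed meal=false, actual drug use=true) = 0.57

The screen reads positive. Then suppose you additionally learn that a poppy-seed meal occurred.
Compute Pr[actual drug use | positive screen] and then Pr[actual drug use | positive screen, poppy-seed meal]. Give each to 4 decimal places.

By total probability over the 4 (poppy-seed meal, actual drug use) configurations:
  P(positive screen) = 0.05*0.917*0.988 + 0.57*0.917*0.012 + 0.32*0.083*0.988 + 0.67*0.083*0.012
        = 0.045300 + 0.006272 + 0.026241 + 0.000667 = 0.078480
Keeping only the actual drug use-present terms gives 0.006939, so
  P(actual drug use | positive screen) = 0.006939 / 0.078480 ≈ 0.0884

With the extra evidence:
Enumerate both values of actual drug use and weight by the priors:
  P(positive screen | poppy-seed meal) = 0.32×0.988 + 0.67×0.012
        = 0.316160 + 0.008040 = 0.324200
Configurations with actual drug use contribute 0.008040, so
  P(actual drug use | positive screen, poppy-seed meal) = 0.008040 / 0.324200 ≈ 0.0248

Pr[actual drug use | positive screen] ≈ 0.0884; Pr[actual drug use | positive screen, poppy-seed meal] ≈ 0.0248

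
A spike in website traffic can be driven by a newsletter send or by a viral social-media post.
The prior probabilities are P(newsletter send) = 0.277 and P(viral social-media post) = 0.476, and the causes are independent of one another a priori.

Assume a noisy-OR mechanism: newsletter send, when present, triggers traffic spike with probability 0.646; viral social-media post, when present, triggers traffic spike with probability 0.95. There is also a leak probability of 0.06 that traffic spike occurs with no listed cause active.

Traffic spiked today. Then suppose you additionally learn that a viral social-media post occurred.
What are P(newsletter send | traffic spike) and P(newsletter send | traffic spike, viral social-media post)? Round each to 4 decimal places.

Under noisy-OR, P(traffic spike | causes) = 1 − (1−0.06)·∏(1−qᵢ) over the active causes.
P(traffic spike) = 0.06·0.723·0.524 + 0.953·0.723·0.476 + 0.66724·0.277·0.524 + 0.983362·0.277·0.476 = 0.022731 + 0.327973 + 0.096849 + 0.129658 = 0.577211
Of this, 0.226507 comes from 0.096849 + 0.129658 (the newsletter send=true cases).
So P(newsletter send | traffic spike) = 0.226507/0.577211 ≈ 0.3924.

Now also conditioning on viral social-media post=true:
P(traffic spike | viral social-media post) = 0.953·0.723 + 0.983362·0.277 = 0.689019 + 0.272391 = 0.961410
Of this, 0.272391 comes from 0.983362·0.277 (the newsletter send=true cases).
P(newsletter send | traffic spike, viral social-media post) = 0.272391 / 0.961410 ≈ 0.2833
— viral social-media post explains away the evidence for newsletter send.

P(newsletter send | traffic spike) ≈ 0.3924; P(newsletter send | traffic spike, viral social-media post) ≈ 0.2833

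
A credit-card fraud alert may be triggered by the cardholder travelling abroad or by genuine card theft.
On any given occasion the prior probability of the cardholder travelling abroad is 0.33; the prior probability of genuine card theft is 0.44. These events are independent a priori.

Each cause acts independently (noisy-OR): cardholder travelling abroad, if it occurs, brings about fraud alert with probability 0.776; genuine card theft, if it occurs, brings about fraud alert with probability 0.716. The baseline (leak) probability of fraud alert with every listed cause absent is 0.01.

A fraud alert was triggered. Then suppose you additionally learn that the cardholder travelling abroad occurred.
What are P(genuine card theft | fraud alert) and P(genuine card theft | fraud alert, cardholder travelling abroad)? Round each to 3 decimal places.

Under noisy-OR, P(fraud alert | causes) = 1 − (1−0.01)·∏(1−qᵢ) over the active causes.
For the numerator, keep only genuine card theft=true terms: 0.211914 + 0.136055 = 0.347969
The normalizing constant is 0.01*0.67*0.56 + 0.71884*0.67*0.44 + 0.77824*0.33*0.56 + 0.93702*0.33*0.44 = 0.495540
P(genuine card theft | fraud alert) = 0.347969/0.495540 ≈ 0.702

With the extra evidence:
Weight on genuine card theft=true, given the evidence: 0.93702×0.44 = 0.412289
Normalizer over all consistent configurations: 0.77824×0.56 + 0.93702×0.44 = 0.848103
Posterior = 0.412289 / 0.848103 ≈ 0.486

P(genuine card theft | fraud alert) ≈ 0.702; P(genuine card theft | fraud alert, cardholder travelling abroad) ≈ 0.486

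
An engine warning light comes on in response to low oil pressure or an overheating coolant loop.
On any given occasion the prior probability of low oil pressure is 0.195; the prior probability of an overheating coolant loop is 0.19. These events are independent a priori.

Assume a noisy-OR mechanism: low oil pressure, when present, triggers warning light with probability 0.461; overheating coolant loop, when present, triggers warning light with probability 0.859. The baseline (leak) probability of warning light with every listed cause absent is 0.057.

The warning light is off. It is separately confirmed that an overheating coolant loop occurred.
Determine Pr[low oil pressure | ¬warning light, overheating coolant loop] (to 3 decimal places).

Under noisy-OR, P(warning light | causes) = 1 − (1−0.057)·∏(1−qᵢ) over the active causes.
Weight on low oil pressure=true, given the evidence: 0.071667×0.195 = 0.013975
The normalizing constant is 0.132963×0.805 + 0.071667×0.195 = 0.121010
Posterior = 0.013975 / 0.121010 ≈ 0.115

Pr[low oil pressure | ¬warning light, overheating coolant loop] ≈ 0.115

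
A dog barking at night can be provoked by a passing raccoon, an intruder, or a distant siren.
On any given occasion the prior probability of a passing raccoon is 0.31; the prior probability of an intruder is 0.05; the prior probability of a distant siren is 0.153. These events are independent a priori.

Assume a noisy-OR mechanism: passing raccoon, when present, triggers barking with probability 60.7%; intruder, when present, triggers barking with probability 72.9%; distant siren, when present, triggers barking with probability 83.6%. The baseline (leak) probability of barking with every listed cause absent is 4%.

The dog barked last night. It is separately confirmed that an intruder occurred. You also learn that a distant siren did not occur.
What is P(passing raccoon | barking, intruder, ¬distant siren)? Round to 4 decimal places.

Under noisy-OR, P(barking | causes) = 1 − (1−0.04)·∏(1−qᵢ) over the active causes.
By total probability over both values of passing raccoon:
  P(barking | intruder, ¬distant siren) = 0.73984*0.69 + 0.897757*0.31
        = 0.510490 + 0.278305 = 0.788795
Keeping only the passing raccoon-present terms gives 0.278305, so
  P(passing raccoon | barking, intruder, ¬distant siren) = 0.278305 / 0.788795 ≈ 0.3528

P(passing raccoon | barking, intruder, ¬distant siren) ≈ 0.3528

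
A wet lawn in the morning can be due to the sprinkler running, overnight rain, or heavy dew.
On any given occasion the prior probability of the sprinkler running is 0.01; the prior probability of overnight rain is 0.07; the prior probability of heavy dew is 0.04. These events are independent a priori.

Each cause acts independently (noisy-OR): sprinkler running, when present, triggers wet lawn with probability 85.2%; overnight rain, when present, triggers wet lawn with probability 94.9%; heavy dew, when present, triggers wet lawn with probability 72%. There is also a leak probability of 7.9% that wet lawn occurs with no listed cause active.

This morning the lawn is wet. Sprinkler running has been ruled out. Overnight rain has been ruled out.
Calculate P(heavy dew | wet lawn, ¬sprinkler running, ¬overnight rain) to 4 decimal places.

Under noisy-OR, P(wet lawn | causes) = 1 − (1−0.079)·∏(1−qᵢ) over the active causes.
P(wet lawn | ¬sprinkler running, ¬overnight rain) = 0.079*0.96 + 0.74212*0.04 = 0.075840 + 0.029685 = 0.105525
Of this, 0.029685 comes from 0.74212*0.04 (the heavy dew=true cases).
P(heavy dew | wet lawn, ¬sprinkler running, ¬overnight rain) = 0.029685 / 0.105525 ≈ 0.2813

P(heavy dew | wet lawn, ¬sprinkler running, ¬overnight rain) ≈ 0.2813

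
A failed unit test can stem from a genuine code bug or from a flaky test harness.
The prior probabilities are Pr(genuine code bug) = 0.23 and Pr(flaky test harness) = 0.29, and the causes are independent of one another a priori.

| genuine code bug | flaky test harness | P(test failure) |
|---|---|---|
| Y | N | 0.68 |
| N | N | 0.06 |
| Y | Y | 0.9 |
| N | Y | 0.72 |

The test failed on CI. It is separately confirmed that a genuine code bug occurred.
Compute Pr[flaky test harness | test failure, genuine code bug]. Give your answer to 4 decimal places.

Numerator (weight on configurations with flaky test harness): 0.9·0.29 = 0.261000
Denominator P(test failure | genuine code bug): 0.68·0.71 + 0.9·0.29 = 0.743800
P(flaky test harness | test failure, genuine code bug) = 0.261000/0.743800 ≈ 0.3509

Pr[flaky test harness | test failure, genuine code bug] ≈ 0.3509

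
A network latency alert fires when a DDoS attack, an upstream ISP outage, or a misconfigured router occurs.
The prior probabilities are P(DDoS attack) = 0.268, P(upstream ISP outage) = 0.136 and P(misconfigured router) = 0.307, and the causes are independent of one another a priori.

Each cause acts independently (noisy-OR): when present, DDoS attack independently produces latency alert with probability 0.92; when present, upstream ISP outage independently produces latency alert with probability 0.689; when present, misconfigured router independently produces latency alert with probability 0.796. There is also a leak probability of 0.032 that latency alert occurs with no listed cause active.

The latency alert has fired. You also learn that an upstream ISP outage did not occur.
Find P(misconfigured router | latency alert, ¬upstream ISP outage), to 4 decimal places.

Under noisy-OR, P(latency alert | causes) = 1 − (1−0.032)·∏(1−qᵢ) over the active causes.
By total probability over the 4 (DDoS attack, misconfigured router) configurations:
  P(latency alert | ¬upstream ISP outage) = 0.032·0.732·0.693 + 0.802528·0.732·0.307 + 0.92256·0.268·0.693 + 0.984202·0.268·0.307
        = 0.016233 + 0.180347 + 0.171342 + 0.080976 = 0.448898
Configurations with misconfigured router contribute 0.261323, so
  P(misconfigured router | latency alert, ¬upstream ISP outage) = 0.261323 / 0.448898 ≈ 0.5821

P(misconfigured router | latency alert, ¬upstream ISP outage) ≈ 0.5821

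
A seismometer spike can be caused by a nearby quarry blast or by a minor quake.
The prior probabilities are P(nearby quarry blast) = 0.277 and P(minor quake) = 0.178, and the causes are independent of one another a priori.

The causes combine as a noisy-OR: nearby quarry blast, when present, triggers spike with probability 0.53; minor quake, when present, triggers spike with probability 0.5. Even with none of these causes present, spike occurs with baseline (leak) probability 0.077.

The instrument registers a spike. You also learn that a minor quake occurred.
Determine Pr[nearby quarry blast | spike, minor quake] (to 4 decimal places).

Pr[nearby quarry blast | spike, minor quake] ≈ 0.3578

Under noisy-OR, P(spike | causes) = 1 − (1−0.077)·∏(1−qᵢ) over the active causes.
For the numerator, keep only nearby quarry blast=true terms: 0.783095*0.277 = 0.216917
Normalizer over all consistent configurations: 0.5385*0.723 + 0.783095*0.277 = 0.606252
P(nearby quarry blast | spike, minor quake) = 0.216917/0.606252 ≈ 0.3578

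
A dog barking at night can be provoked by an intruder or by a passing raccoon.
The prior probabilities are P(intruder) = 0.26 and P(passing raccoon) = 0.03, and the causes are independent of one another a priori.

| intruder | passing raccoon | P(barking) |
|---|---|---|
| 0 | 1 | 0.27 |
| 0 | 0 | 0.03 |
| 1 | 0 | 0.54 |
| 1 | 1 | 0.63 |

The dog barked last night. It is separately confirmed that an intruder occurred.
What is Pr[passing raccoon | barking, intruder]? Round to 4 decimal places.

For the numerator, keep only passing raccoon=true terms: 0.63×0.03 = 0.018900
The normalizing constant is 0.54×0.97 + 0.63×0.03 = 0.542700
P(passing raccoon | barking, intruder) = 0.018900/0.542700 ≈ 0.0348

Pr[passing raccoon | barking, intruder] ≈ 0.0348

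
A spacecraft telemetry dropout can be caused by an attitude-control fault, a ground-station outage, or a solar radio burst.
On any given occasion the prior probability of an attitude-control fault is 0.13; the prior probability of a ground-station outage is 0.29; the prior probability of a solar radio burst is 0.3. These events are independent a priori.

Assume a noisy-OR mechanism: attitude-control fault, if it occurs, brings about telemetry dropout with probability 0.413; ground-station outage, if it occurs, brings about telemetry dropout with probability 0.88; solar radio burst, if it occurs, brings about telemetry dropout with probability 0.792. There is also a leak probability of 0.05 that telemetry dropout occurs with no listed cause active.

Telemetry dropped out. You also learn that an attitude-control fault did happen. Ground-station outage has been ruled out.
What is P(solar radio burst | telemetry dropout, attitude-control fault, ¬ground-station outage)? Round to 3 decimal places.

Under noisy-OR, P(telemetry dropout | causes) = 1 − (1−0.05)·∏(1−qᵢ) over the active causes.
Numerator (weight on configurations with solar radio burst): 0.884009*0.3 = 0.265203
Denominator P(telemetry dropout | attitude-control fault, ¬ground-station outage): 0.44235*0.7 + 0.884009*0.3 = 0.574848
Posterior = 0.265203 / 0.574848 ≈ 0.461

P(solar radio burst | telemetry dropout, attitude-control fault, ¬ground-station outage) ≈ 0.461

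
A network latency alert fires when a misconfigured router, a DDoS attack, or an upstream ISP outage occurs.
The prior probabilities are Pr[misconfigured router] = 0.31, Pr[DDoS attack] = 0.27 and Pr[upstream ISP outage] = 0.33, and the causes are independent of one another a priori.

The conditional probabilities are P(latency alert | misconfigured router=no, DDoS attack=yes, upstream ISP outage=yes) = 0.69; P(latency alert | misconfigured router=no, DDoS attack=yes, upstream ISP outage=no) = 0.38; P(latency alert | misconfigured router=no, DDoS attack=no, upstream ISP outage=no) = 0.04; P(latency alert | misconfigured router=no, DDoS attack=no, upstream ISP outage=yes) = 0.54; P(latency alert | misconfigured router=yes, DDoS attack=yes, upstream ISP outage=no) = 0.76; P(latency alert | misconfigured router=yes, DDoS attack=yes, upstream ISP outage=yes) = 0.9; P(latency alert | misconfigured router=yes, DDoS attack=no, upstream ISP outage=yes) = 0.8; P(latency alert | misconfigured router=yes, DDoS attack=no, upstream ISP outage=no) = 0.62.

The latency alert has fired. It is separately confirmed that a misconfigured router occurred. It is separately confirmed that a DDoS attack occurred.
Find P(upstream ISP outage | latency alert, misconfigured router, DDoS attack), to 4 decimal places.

P(upstream ISP outage | latency alert, misconfigured router, DDoS attack) ≈ 0.3684

Weight on upstream ISP outage=true, given the evidence: 0.9×0.33 = 0.297000
Denominator P(latency alert | misconfigured router, DDoS attack): 0.76×0.67 + 0.9×0.33 = 0.806200
P(upstream ISP outage | latency alert, misconfigured router, DDoS attack) = 0.297000/0.806200 ≈ 0.3684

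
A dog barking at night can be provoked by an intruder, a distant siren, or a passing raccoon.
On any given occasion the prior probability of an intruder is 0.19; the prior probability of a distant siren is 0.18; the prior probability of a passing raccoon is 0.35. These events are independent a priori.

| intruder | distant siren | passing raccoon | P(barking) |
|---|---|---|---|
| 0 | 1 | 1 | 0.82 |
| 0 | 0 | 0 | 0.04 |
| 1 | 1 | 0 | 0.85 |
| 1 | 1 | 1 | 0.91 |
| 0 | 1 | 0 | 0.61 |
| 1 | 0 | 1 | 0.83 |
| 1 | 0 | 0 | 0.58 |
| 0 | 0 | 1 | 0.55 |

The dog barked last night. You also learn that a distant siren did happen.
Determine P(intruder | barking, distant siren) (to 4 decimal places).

P(intruder | barking, distant siren) ≈ 0.2301

P(barking | distant siren) = 0.61*0.81*0.65 + 0.82*0.81*0.35 + 0.85*0.19*0.65 + 0.91*0.19*0.35 = 0.321165 + 0.232470 + 0.104975 + 0.060515 = 0.719125
Of this, 0.165490 comes from 0.104975 + 0.060515 (the intruder=true cases).
P(intruder | barking, distant siren) = 0.165490 / 0.719125 ≈ 0.2301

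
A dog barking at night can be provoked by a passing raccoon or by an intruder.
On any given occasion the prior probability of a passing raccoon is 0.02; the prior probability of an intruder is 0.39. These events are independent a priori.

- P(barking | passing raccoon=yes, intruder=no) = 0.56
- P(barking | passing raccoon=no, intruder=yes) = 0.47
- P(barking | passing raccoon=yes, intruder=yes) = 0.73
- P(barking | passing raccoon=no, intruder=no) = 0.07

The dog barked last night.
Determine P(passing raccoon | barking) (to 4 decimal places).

P(passing raccoon | barking) ≈ 0.0535

Numerator (weight on configurations with passing raccoon): 0.006832 + 0.005694 = 0.012526
The normalizing constant is 0.07*0.98*0.61 + 0.47*0.98*0.39 + 0.56*0.02*0.61 + 0.73*0.02*0.39 = 0.234006
Posterior = 0.012526 / 0.234006 ≈ 0.0535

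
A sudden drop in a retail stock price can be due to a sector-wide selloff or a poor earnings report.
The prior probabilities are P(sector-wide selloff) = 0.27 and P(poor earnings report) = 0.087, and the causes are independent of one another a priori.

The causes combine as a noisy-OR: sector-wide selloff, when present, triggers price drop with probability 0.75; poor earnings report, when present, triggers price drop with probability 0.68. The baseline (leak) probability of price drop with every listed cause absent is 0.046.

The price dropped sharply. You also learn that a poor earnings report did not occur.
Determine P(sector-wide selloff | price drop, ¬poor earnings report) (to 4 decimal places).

Under noisy-OR, P(price drop | causes) = 1 − (1−0.046)·∏(1−qᵢ) over the active causes.
Weight on sector-wide selloff=true, given the evidence: 0.7615·0.27 = 0.205605
Denominator P(price drop | ¬poor earnings report): 0.046·0.73 + 0.7615·0.27 = 0.239185
Posterior = 0.205605 / 0.239185 ≈ 0.8596

P(sector-wide selloff | price drop, ¬poor earnings report) ≈ 0.8596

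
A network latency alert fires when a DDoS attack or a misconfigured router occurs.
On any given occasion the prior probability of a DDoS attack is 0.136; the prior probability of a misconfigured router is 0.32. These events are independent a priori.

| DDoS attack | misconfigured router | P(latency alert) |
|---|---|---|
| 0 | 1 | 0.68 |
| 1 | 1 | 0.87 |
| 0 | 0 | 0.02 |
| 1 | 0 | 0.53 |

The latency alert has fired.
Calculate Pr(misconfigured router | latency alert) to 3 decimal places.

By total probability over the 4 (DDoS attack, misconfigured router) configurations:
  P(latency alert) = 0.02*0.864*0.68 + 0.68*0.864*0.32 + 0.53*0.136*0.68 + 0.87*0.136*0.32
        = 0.011750 + 0.188006 + 0.049014 + 0.037862 = 0.286632
Keeping only the misconfigured router-present terms gives 0.225868, so
  P(misconfigured router | latency alert) = 0.225868 / 0.286632 ≈ 0.788

Pr(misconfigured router | latency alert) ≈ 0.788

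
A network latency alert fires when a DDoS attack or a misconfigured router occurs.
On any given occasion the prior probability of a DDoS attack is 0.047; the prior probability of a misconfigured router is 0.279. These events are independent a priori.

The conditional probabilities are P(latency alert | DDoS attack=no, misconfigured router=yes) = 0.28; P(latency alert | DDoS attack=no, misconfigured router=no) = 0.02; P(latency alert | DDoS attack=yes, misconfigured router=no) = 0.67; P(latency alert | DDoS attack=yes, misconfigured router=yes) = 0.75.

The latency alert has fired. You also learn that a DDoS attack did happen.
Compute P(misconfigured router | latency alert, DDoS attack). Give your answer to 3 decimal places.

P(latency alert | DDoS attack) = 0.67·0.721 + 0.75·0.279 = 0.483070 + 0.209250 = 0.692320
Restricting to configurations with misconfigured router present: 0.75·0.279 = 0.209250.
P(misconfigured router | latency alert, DDoS attack) = 0.209250 / 0.692320 ≈ 0.302

P(misconfigured router | latency alert, DDoS attack) ≈ 0.302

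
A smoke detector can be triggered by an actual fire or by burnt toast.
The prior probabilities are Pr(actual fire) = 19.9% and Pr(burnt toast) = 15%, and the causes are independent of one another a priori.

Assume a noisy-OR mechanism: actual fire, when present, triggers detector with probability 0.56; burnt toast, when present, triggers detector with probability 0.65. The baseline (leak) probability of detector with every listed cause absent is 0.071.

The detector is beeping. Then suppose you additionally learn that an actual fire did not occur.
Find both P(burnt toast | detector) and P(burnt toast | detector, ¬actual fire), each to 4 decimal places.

P(burnt toast | detector) ≈ 0.4183; P(burnt toast | detector, ¬actual fire) ≈ 0.6265

Under noisy-OR, P(detector | causes) = 1 − (1−0.071)·∏(1−qᵢ) over the active causes.
For the numerator, keep only burnt toast=true terms: 0.081083 + 0.025579 = 0.106662
Normalizer over all consistent configurations: 0.071×0.801×0.85 + 0.67485×0.801×0.15 + 0.59124×0.199×0.85 + 0.856934×0.199×0.15 = 0.255010
Posterior = 0.106662 / 0.255010 ≈ 0.4183

Now also conditioning on actual fire≠true:
Numerator (weight on configurations with burnt toast): 0.67485·0.15 = 0.101227
Denominator P(detector | ¬actual fire): 0.071·0.85 + 0.67485·0.15 = 0.161577
Posterior = 0.101227 / 0.161577 ≈ 0.6265
Ruling out actual fire raises the posterior on burnt toast — the flip side of explaining away.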